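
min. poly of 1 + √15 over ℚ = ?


Let α = 1 + √15. Then α - 1 = √15, so (α - 1)² = 15, giving α² - 2α - 14 = 0. Degree 2 and α ∉ ℚ, so this is the minimal polynomial.

Minimal polynomial: x² - 2x - 14


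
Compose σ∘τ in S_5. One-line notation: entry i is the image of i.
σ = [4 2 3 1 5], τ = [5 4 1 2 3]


σ∘τ: apply τ first, then σ
1 →τ 5 →σ 5
2 →τ 4 →σ 1
3 →τ 1 →σ 4
4 →τ 2 →σ 2
5 →τ 3 →σ 3

σ∘τ = [5 1 4 2 3]


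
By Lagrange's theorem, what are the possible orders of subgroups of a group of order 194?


Lagrange's theorem: |H| divides |G|
|G| = 194
Divisors of 194: 1, 2, 97, 194

Possible subgroup orders: {1, 2, 97, 194}


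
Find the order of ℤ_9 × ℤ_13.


|A × B| = |A| · |B|
|ℤ_9 × ℤ_13| = 9 × 13 = 117

|ℤ_9 × ℤ_13| = 117


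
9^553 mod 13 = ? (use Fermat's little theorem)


Fermat's little theorem: if p is prime and gcd(a,p)=1, then a^(p-1) ≡ 1 (mod p)
p = 13 is prime, gcd(9,13) = 1
Reduce exponent: 553 mod 12 = 1
So 9^553 ≡ 9^1 (mod 13)
9^1 mod 13 = 9

9^553 ≡ 9 (mod 13)


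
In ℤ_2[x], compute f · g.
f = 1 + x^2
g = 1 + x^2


Expand and collect like terms; reduce coefficients mod 2:
x^0: 1·1 = 1 ≡ 1 (mod 2)
x^1: 1·0 + 0·1 = 0 ≡ 0 (mod 2)
x^2: 1·1 + 0·0 + 1·1 = 2 ≡ 0 (mod 2)
x^3: 0·1 + 1·0 = 0 ≡ 0 (mod 2)
x^4: 1·1 = 1 ≡ 1 (mod 2)
Result: 1 + x^4

f · g = 1 + x^4


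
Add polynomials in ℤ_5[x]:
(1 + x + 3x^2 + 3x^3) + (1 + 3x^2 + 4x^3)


Add coefficients mod 5:
x^0: 1 + 1 = 2 (mod 5)
x^1: 1 + 0 = 1 (mod 5)
x^2: 3 + 3 = 1 (mod 5)
x^3: 3 + 4 = 2 (mod 5)
Result: 2 + x + x^2 + 2x^3

f + g = 2 + x + x^2 + 2x^3


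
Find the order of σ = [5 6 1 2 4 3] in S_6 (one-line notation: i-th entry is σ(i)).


Cycle decomposition: (1 5 4 2 6 3)
Cycle lengths: 6
Order = lcm(6) = 6

ord(σ) = 6


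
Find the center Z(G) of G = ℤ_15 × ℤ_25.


Z(G) = {g ∈ G | gx = xg for all x ∈ G}
Direct product of abelian groups is abelian, so Z(G) = G

Z(ℤ_15 × ℤ_25) = ℤ_15 × ℤ_25


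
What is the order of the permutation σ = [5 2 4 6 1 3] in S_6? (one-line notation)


Cycle decomposition: (1 5) (3 4 6)
Cycle lengths: 2, 3
Order = lcm(2, 3) = 6

ord(σ) = 6


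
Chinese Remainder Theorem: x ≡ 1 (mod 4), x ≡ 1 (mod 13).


m₁ = 4, m₂ = 13, gcd = 1, so CRT applies. M = m₁·m₂ = 52
Let M₁ = M/m₁ = 13, M₂ = M/m₂ = 4
Find y₁ ≡ M₁⁻¹ (mod m₁): 13⁻¹ ≡ 1 (mod 4)
Find y₂ ≡ M₂⁻¹ (mod m₂): 4⁻¹ ≡ 10 (mod 13)
x = a₁·M₁·y₁ + a₂·M₂·y₂ = 1·13·1 + 1·4·10 = 53
Reduce mod 52: x ≡ 1
Check: 1 mod 4 = 1 ✓, 1 mod 13 = 1 ✓

x ≡ 1 (mod 52)


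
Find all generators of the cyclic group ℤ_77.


g generates ℤ_n iff gcd(g,n) = 1
Prime factors of 77: 7, 11
Generators are g ∈ {1,...,76} not divisible by any of these primes.
Generators: {1, 2, 3, 4, 5, 6, 8, 9, 10, 12, 13, 15, 16, 17, 18, 19, 20, 23, 24, 25, 26, 27, 29, 30, 31, 32, 34, 36, 37, 38, 39, 40, 41, 43, 45, 46, 47, 48, 50, 51, 52, 53, 54, 57, 58, 59, 60, 61, 62, 64, 65, 67, 68, 69, 71, 72, 73, 74, 75, 76}
Number of generators = φ(77) = 60

Generators of ℤ_77 = {1, 2, 3, 4, 5, 6, 8, 9, 10, 12, 13, 15, 16, 17, 18, 19, 20, 23, 24, 25, 26, 27, 29, 30, 31, 32, 34, 36, 37, 38, 39, 40, 41, 43, 45, 46, 47, 48, 50, 51, 52, 53, 54, 57, 58, 59, 60, 61, 62, 64, 65, 67, 68, 69, 71, 72, 73, 74, 75, 76}


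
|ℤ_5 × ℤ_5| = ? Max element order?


|ℤ_5 × ℤ_5| = 5 × 5 = 25
Max element order = lcm(5,5) = 5
Cyclic? No (gcd=5)

|ℤ_5×ℤ_5| = 25, max element order = 5


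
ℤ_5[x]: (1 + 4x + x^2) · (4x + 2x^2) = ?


Expand and collect like terms; reduce coefficients mod 5:
x^0: 1·0 = 0 ≡ 0 (mod 5)
x^1: 1·4 + 4·0 = 4 ≡ 4 (mod 5)
x^2: 1·2 + 4·4 + 1·0 = 18 ≡ 3 (mod 5)
x^3: 4·2 + 1·4 = 12 ≡ 2 (mod 5)
x^4: 1·2 = 2 ≡ 2 (mod 5)
Result: 4x + 3x^2 + 2x^3 + 2x^4

f · g = 4x + 3x^2 + 2x^3 + 2x^4


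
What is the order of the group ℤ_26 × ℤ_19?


|A × B| = |A| · |B|
|ℤ_26 × ℤ_19| = 26 × 19 = 494

|ℤ_26 × ℤ_19| = 494


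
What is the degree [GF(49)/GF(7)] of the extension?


GF(49) = GF(7^2), so the extension degree is 2

[GF(49)/GF(7)] = 2


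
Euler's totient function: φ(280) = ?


Factor n: 280 = 2^3 × 5 × 7
φ(n) = n · ∏(1 - 1/p) over distinct primes p | n
φ(280) = 280 · (1 - 1/2) · (1 - 1/5) · (1 - 1/7) = 96

φ(280) = 96


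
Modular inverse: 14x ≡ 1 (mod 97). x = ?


Use the extended Euclidean algorithm to write 1 = 14·s + 97·t; then s mod 97 is the inverse.
Euclidean algorithm:
  14 = 0·97 + 14
  97 = 6·14 + 13
  14 = 1·13 + 1
  13 = 13·1 + 0
gcd(14,97) = 1
Back-substitution gives: 14·(7) + 97·(-1) = 1
So 14⁻¹ ≡ 7 ≡ 7 (mod 97)
Check: 14 × 7 = 98 ≡ 1 (mod 97) ✓

14⁻¹ ≡ 7 (mod 97)


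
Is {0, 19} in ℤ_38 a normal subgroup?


H = {0, 19} in ℤ_38
ℤ_38 is abelian; every subgroup of an abelian group is normal

Yes, normal subgroup


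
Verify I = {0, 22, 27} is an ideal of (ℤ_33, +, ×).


Check ideal conditions for I = {0, 22, 27} in ℤ_33:
(1) I is an additive subgroup? No
(2) For r ∈ ℤ_33 and a ∈ I: r·a ∈ I? No  [counterexample: r=2, a=22, r·a mod 33 = 11 ∉ I]

No, I is not an ideal of ℤ_33


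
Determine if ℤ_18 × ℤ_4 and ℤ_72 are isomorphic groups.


Comparing ℤ_18 × ℤ_4 and ℤ_72:
gcd(18,4) = 2 ≠ 1. Max element order in ℤ_18×ℤ_4 is lcm(18,4) = 36 < 72, so it has no element of order 72

No, ℤ_18 × ℤ_4 ≇ ℤ_72


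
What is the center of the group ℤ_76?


Z(G) = {g ∈ G | gx = xg for all x ∈ G}
ℤ_76 is abelian, so Z(G) = G

Z(ℤ_76) = ℤ_76


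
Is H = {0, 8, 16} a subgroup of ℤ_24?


Subgroup test for H = {0, 8, 16} in (ℤ_24, +):
(1) 0 ∈ H? Yes
(2) Closure: for all a,b ∈ H, (a+b) mod 24 ∈ H? Yes
(3) Inverses: for all a ∈ H, -a mod 24 ∈ H? Yes

Yes, H is a subgroup of ℤ_24


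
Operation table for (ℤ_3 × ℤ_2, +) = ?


Elements: {(0,0), (0,1), (1,0), (1,1), (2,0), (2,1)}
Operation: componentwise addition mod (3, 2)
Entry (a, b) = ((a₁+b₁) mod 3, (a₂+b₂) mod 2)

Cayley table:
      | (0,0) | (0,1) | (1,0) | (1,1) | (2,0) | (2,1)
(0,0) | (0,0) | (0,1) | (1,0) | (1,1) | (2,0) | (2,1)
(0,1) | (0,1) | (0,0) | (1,1) | (1,0) | (2,1) | (2,0)
(1,0) | (1,0) | (1,1) | (2,0) | (2,1) | (0,0) | (0,1)
(1,1) | (1,1) | (1,0) | (2,1) | (2,0) | (0,1) | (0,0)
(2,0) | (2,0) | (2,1) | (0,0) | (0,1) | (1,0) | (1,1)
(2,1) | (2,1) | (2,0) | (0,1) | (0,0) | (1,1) | (1,0)


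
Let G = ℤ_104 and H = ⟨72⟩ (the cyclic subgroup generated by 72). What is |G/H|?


|⟨72⟩| = n / gcd(72, 104) = 104 / 8 = 13
H is normal (ℤ_104 is abelian).
|G/H| = |G| / |H| = 104 / 13 = 8

|G/H| = 8


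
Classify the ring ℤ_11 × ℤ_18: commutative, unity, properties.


Direct product ring; commutative with unity (1,1); but (1,0)·(0,1) = (0,0) gives zero divisors, so not an integral domain
Commutative: Yes
Integral domain: No
Has unity: Yes

ℤ_11 × ℤ_18: Commutative=Yes, Unity=Yes


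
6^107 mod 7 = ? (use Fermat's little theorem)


Fermat's little theorem: if p is prime and gcd(a,p)=1, then a^(p-1) ≡ 1 (mod p)
p = 7 is prime, gcd(6,7) = 1
Reduce exponent: 107 mod 6 = 5
So 6^107 ≡ 6^5 (mod 7)
6^5 mod 7 = 6

6^107 ≡ 6 (mod 7)


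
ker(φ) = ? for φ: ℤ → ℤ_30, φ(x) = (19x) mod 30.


Kernel = preimage of identity
ker(φ) = {x ∈ ℤ : 19x ≡ 0 (mod 30)}. gcd(19,30) = 1, so 19x ≡ 0 (mod 30) ⟺ x ≡ 0 (mod 30/1 = 30). Hence ker(φ) = 30ℤ

ker(φ) = 30ℤ


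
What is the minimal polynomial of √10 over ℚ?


√10 satisfies x² - 10 = 0, irreducible over ℚ since 10 is squarefree

Minimal polynomial: x² - 10


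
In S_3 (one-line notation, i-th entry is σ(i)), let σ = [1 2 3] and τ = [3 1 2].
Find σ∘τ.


σ∘τ: apply τ first, then σ
1 →τ 3 →σ 3
2 →τ 1 →σ 1
3 →τ 2 →σ 2

σ∘τ = [3 1 2]


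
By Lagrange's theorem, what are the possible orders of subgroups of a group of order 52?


Lagrange's theorem: |H| divides |G|
|G| = 52
Divisors of 52: 1, 2, 4, 13, 26, 52

Possible subgroup orders: {1, 2, 4, 13, 26, 52}


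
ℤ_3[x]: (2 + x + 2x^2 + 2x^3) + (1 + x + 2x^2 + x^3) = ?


Add coefficients mod 3:
x^0: 2 + 1 = 0 (mod 3)
x^1: 1 + 1 = 2 (mod 3)
x^2: 2 + 2 = 1 (mod 3)
x^3: 2 + 1 = 0 (mod 3)
Result: 2x + x^2

f + g = 2x + x^2


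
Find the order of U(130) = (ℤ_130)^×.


U(n) is the group of units mod n; |U(n)| = φ(n)
|U(130)| = φ(130) = 48

|U(130) = (ℤ_130)^×| = 48


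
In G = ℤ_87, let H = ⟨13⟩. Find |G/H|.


|⟨13⟩| = n / gcd(13, 87) = 87 / 1 = 87
H is normal (ℤ_87 is abelian).
|G/H| = |G| / |H| = 87 / 87 = 1

|G/H| = 1


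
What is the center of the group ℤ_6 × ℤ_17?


Z(G) = {g ∈ G | gx = xg for all x ∈ G}
Direct product of abelian groups is abelian, so Z(G) = G

Z(ℤ_6 × ℤ_17) = ℤ_6 × ℤ_17


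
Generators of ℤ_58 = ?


g generates ℤ_n iff gcd(g,n) = 1
Prime factors of 58: 2, 29
Generators are g ∈ {1,...,57} not divisible by any of these primes.
Generators: {1, 3, 5, 7, 9, 11, 13, 15, 17, 19, 21, 23, 25, 27, 31, 33, 35, 37, 39, 41, 43, 45, 47, 49, 51, 53, 55, 57}
Number of generators = φ(58) = 28

Generators of ℤ_58 = {1, 3, 5, 7, 9, 11, 13, 15, 17, 19, 21, 23, 25, 27, 31, 33, 35, 37, 39, 41, 43, 45, 47, 49, 51, 53, 55, 57}


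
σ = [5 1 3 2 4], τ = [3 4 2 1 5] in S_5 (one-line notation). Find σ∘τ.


σ∘τ: apply τ first, then σ
1 →τ 3 →σ 3
2 →τ 4 →σ 2
3 →τ 2 →σ 1
4 →τ 1 →σ 5
5 →τ 5 →σ 4

σ∘τ = [3 2 1 5 4]


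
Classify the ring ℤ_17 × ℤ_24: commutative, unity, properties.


Direct product ring; commutative with unity (1,1); but (1,0)·(0,1) = (0,0) gives zero divisors, so not an integral domain
Commutative: Yes
Integral domain: No
Has unity: Yes

ℤ_17 × ℤ_24: Commutative=Yes, Unity=Yes


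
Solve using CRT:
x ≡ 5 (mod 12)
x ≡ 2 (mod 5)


m₁ = 12, m₂ = 5, gcd = 1, so CRT applies. M = m₁·m₂ = 60
Let M₁ = M/m₁ = 5, M₂ = M/m₂ = 12
Find y₁ ≡ M₁⁻¹ (mod m₁): 5⁻¹ ≡ 5 (mod 12)
Find y₂ ≡ M₂⁻¹ (mod m₂): 12⁻¹ ≡ 3 (mod 5)
x = a₁·M₁·y₁ + a₂·M₂·y₂ = 5·5·5 + 2·12·3 = 197
Reduce mod 60: x ≡ 17
Check: 17 mod 12 = 5 ✓, 17 mod 5 = 2 ✓

x ≡ 17 (mod 60)


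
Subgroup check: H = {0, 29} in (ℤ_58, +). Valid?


Subgroup test for H = {0, 29} in (ℤ_58, +):
(1) 0 ∈ H? Yes
(2) Closure: for all a,b ∈ H, (a+b) mod 58 ∈ H? Yes
(3) Inverses: for all a ∈ H, -a mod 58 ∈ H? Yes

Yes, H is a subgroup of ℤ_58


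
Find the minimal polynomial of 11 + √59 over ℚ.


Let α = 11 + √59. Then α - 11 = √59, so (α - 11)² = 59, giving α² - 22α + 62 = 0. Degree 2 and α ∉ ℚ, so this is the minimal polynomial.

Minimal polynomial: x² - 22x + 62


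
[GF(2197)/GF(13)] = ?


GF(2197) = GF(13^3), so the extension degree is 3

[GF(2197)/GF(13)] = 3


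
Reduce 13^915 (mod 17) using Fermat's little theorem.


Fermat's little theorem: if p is prime and gcd(a,p)=1, then a^(p-1) ≡ 1 (mod p)
p = 17 is prime, gcd(13,17) = 1
Reduce exponent: 915 mod 16 = 3
So 13^915 ≡ 13^3 (mod 17)
13^3 mod 17 = 4

13^915 ≡ 4 (mod 17)


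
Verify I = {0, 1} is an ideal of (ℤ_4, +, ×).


Check ideal conditions for I = {0, 1} in ℤ_4:
(1) I is an additive subgroup? No
(2) For r ∈ ℤ_4 and a ∈ I: r·a ∈ I? No  [counterexample: r=2, a=1, r·a mod 4 = 2 ∉ I]

No, I is not an ideal of ℤ_4


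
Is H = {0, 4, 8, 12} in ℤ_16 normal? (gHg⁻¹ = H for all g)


H = {0, 4, 8, 12} in ℤ_16
ℤ_16 is abelian; every subgroup of an abelian group is normal

Yes, normal subgroup


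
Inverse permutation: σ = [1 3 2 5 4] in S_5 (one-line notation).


To find σ⁻¹, swap domain and range:
σ(1) = 1 → σ⁻¹(1) = 1
σ(2) = 3 → σ⁻¹(3) = 2
σ(3) = 2 → σ⁻¹(2) = 3
σ(4) = 5 → σ⁻¹(5) = 4
σ(5) = 4 → σ⁻¹(4) = 5

σ⁻¹ = [1 3 2 5 4]


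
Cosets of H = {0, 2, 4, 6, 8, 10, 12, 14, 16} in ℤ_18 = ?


H = {0, 2, 4, 6, 8, 10, 12, 14, 16}, |H| = 9
Number of cosets = |G|/|H| = 18/9 = 2
0 + H = {0, 2, 4, 6, 8, 10, 12, 14, 16}
1 + H = {1, 3, 5, 7, 9, 11, 13, 15, 17}

Cosets: 0+H={0,2,4,6,8,10,12,14,16}; 1+H={1,3,5,7,9,11,13,15,17}


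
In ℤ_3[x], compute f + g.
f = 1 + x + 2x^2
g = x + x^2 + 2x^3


Add coefficients mod 3:
x^0: 1 + 0 = 1 (mod 3)
x^1: 1 + 1 = 2 (mod 3)
x^2: 2 + 1 = 0 (mod 3)
x^3: 0 + 2 = 2 (mod 3)
Result: 1 + 2x + 2x^3

f + g = 1 + 2x + 2x^3


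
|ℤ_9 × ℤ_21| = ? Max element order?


|ℤ_9 × ℤ_21| = 9 × 21 = 189
Max element order = lcm(9,21) = 63
Cyclic? No (gcd=3)

|ℤ_9×ℤ_21| = 189, max element order = 63


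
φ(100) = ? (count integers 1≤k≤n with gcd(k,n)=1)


Factor n: 100 = 2^2 × 5^2
φ(n) = n · ∏(1 - 1/p) over distinct primes p | n
φ(100) = 100 · (1 - 1/2) · (1 - 1/5) = 40

φ(100) = 40


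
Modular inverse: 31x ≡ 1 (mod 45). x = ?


Use the extended Euclidean algorithm to write 1 = 31·s + 45·t; then s mod 45 is the inverse.
Euclidean algorithm:
  31 = 0·45 + 31
  45 = 1·31 + 14
  31 = 2·14 + 3
  14 = 4·3 + 2
  3 = 1·2 + 1
  2 = 2·1 + 0
gcd(31,45) = 1
Back-substitution gives: 31·(16) + 45·(-11) = 1
So 31⁻¹ ≡ 16 ≡ 16 (mod 45)
Check: 31 × 16 = 496 ≡ 1 (mod 45) ✓

31⁻¹ ≡ 16 (mod 45)


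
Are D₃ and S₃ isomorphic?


Comparing D₃ and S₃:
Both are the unique non-abelian group of order 6

Yes, D₃ ≅ S₃


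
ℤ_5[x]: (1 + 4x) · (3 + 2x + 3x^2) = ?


Expand and collect like terms; reduce coefficients mod 5:
x^0: 1·3 = 3 ≡ 3 (mod 5)
x^1: 1·2 + 4·3 = 14 ≡ 4 (mod 5)
x^2: 1·3 + 4·2 = 11 ≡ 1 (mod 5)
x^3: 4·3 = 12 ≡ 2 (mod 5)
Result: 3 + 4x + x^2 + 2x^3

f · g = 3 + 4x + x^2 + 2x^3


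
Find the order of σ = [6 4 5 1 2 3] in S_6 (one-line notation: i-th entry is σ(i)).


Cycle decomposition: (1 6 3 5 2 4)
Cycle lengths: 6
Order = lcm(6) = 6

ord(σ) = 6


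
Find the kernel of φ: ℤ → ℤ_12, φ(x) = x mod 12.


Kernel = preimage of identity
ker(φ) = {x ∈ ℤ : x ≡ 0 (mod 12)} = 12ℤ = {0, ±12, ±24, ...}

ker(φ) = 12ℤ


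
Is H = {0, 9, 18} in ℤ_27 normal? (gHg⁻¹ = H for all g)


H = {0, 9, 18} in ℤ_27
ℤ_27 is abelian; every subgroup of an abelian group is normal

Yes, normal subgroup


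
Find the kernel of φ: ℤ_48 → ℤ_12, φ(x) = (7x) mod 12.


Kernel = preimage of identity
ker(φ) = {x ∈ ℤ_48 : 7x ≡ 0 (mod 12)}. Since 12 | 48, φ is well-defined. The kernel is the cyclic subgroup ⟨12⟩ of ℤ_48 (order 4), i.e. {0, 12, 24, 36}

ker(φ) = {0, 12, 24, 36}


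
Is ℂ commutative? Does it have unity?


ℂ is a field: commutative, has unity, every nonzero element is a unit (hence an integral domain)
Commutative: Yes
Integral domain: Yes
Has unity: Yes

ℂ: Commutative=Yes, Unity=Yes


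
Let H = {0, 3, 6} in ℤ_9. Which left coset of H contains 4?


4 + H = {4 + h (mod 9) : h ∈ H}
4+0=4, 4+3=7, 4+6=1
4 + H = {1, 4, 7} = 1 + H

4 + H = {1, 4, 7}


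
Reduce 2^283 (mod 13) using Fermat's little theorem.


Fermat's little theorem: if p is prime and gcd(a,p)=1, then a^(p-1) ≡ 1 (mod p)
p = 13 is prime, gcd(2,13) = 1
Reduce exponent: 283 mod 12 = 7
So 2^283 ≡ 2^7 (mod 13)
2^7 mod 13 = 11

2^283 ≡ 11 (mod 13)


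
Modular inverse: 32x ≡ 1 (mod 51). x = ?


Use the extended Euclidean algorithm to write 1 = 32·s + 51·t; then s mod 51 is the inverse.
Euclidean algorithm:
  32 = 0·51 + 32
  51 = 1·32 + 19
  32 = 1·19 + 13
  19 = 1·13 + 6
  13 = 2·6 + 1
  6 = 6·1 + 0
gcd(32,51) = 1
Back-substitution gives: 32·(8) + 51·(-5) = 1
So 32⁻¹ ≡ 8 ≡ 8 (mod 51)
Check: 32 × 8 = 256 ≡ 1 (mod 51) ✓

32⁻¹ ≡ 8 (mod 51)


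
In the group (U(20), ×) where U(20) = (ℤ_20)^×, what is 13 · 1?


Operation: multiplication mod 20
13 · 1 = (a × b) mod 20 with a = 13, b = 1

13 · 1 = 13


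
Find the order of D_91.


|D_n| = 2n (n rotations and n reflections)
|D_91| = 2×91 = 182

|D_91| = 182


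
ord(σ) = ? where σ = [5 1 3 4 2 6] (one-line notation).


Cycle decomposition: (1 5 2)
Cycle lengths: 3
Order = lcm(3) = 3

ord(σ) = 3


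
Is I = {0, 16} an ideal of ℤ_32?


Check ideal conditions for I = {0, 16} in ℤ_32:
(1) I is an additive subgroup? Yes
(2) For r ∈ ℤ_32 and a ∈ I: r·a ∈ I? Yes

Yes, I is an ideal of ℤ_32


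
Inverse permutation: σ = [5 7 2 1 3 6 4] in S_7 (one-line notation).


To find σ⁻¹, swap domain and range:
σ(1) = 5 → σ⁻¹(5) = 1
σ(2) = 7 → σ⁻¹(7) = 2
σ(3) = 2 → σ⁻¹(2) = 3
σ(4) = 1 → σ⁻¹(1) = 4
σ(5) = 3 → σ⁻¹(3) = 5
σ(6) = 6 → σ⁻¹(6) = 6
σ(7) = 4 → σ⁻¹(4) = 7

σ⁻¹ = [4 3 5 7 1 6 2]


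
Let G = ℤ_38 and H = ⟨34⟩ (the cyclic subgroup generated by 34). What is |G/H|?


|⟨34⟩| = n / gcd(34, 38) = 38 / 2 = 19
H is normal (ℤ_38 is abelian).
|G/H| = |G| / |H| = 38 / 19 = 2

|G/H| = 2


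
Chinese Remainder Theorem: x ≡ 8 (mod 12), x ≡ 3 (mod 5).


m₁ = 12, m₂ = 5, gcd = 1, so CRT applies. M = m₁·m₂ = 60
Let M₁ = M/m₁ = 5, M₂ = M/m₂ = 12
Find y₁ ≡ M₁⁻¹ (mod m₁): 5⁻¹ ≡ 5 (mod 12)
Find y₂ ≡ M₂⁻¹ (mod m₂): 12⁻¹ ≡ 3 (mod 5)
x = a₁·M₁·y₁ + a₂·M₂·y₂ = 8·5·5 + 3·12·3 = 308
Reduce mod 60: x ≡ 8
Check: 8 mod 12 = 8 ✓, 8 mod 5 = 3 ✓

x ≡ 8 (mod 60)


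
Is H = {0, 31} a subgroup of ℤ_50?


Subgroup test for H = {0, 31} in (ℤ_50, +):
(1) 0 ∈ H? Yes
(2) Closure: for all a,b ∈ H, (a+b) mod 50 ∈ H? No  [counterexample: 31 + 31 = 12 ∉ H]
(3) Inverses: for all a ∈ H, -a mod 50 ∈ H? No

No, H is not a subgroup of ℤ_50


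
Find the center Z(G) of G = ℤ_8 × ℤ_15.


Z(G) = {g ∈ G | gx = xg for all x ∈ G}
Direct product of abelian groups is abelian, so Z(G) = G

Z(ℤ_8 × ℤ_15) = ℤ_8 × ℤ_15


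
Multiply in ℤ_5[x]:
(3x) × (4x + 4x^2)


Expand and collect like terms; reduce coefficients mod 5:
x^0: 0·0 = 0 ≡ 0 (mod 5)
x^1: 0·4 + 3·0 = 0 ≡ 0 (mod 5)
x^2: 0·4 + 3·4 = 12 ≡ 2 (mod 5)
x^3: 3·4 = 12 ≡ 2 (mod 5)
Result: 2x^2 + 2x^3

f · g = 2x^2 + 2x^3


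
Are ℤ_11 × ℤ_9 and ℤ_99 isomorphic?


Comparing ℤ_11 × ℤ_9 and ℤ_99:
gcd(11,9) = 1, so ℤ_11 × ℤ_9 ≅ ℤ_99 (CRT)

Yes, ℤ_11 × ℤ_9 ≅ ℤ_99


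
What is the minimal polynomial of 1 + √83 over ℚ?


Let α = 1 + √83. Then α - 1 = √83, so (α - 1)² = 83, giving α² - 2α - 82 = 0. Degree 2 and α ∉ ℚ, so this is the minimal polynomial.

Minimal polynomial: x² - 2x - 82


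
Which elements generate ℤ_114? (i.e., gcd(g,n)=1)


g generates ℤ_n iff gcd(g,n) = 1
Prime factors of 114: 2, 3, 19
Generators are g ∈ {1,...,113} not divisible by any of these primes.
Generators: {1, 5, 7, 11, 13, 17, 23, 25, 29, 31, 35, 37, 41, 43, 47, 49, 53, 55, 59, 61, 65, 67, 71, 73, 77, 79, 83, 85, 89, 91, 97, 101, 103, 107, 109, 113}
Number of generators = φ(114) = 36

Generators of ℤ_114 = {1, 5, 7, 11, 13, 17, 23, 25, 29, 31, 35, 37, 41, 43, 47, 49, 53, 55, 59, 61, 65, 67, 71, 73, 77, 79, 83, 85, 89, 91, 97, 101, 103, 107, 109, 113}


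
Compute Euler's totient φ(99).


Factor n: 99 = 3^2 × 11
φ(n) = n · ∏(1 - 1/p) over distinct primes p | n
φ(99) = 99 · (1 - 1/3) · (1 - 1/11) = 60

φ(99) = 60


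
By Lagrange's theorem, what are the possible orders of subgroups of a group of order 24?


Lagrange's theorem: |H| divides |G|
|G| = 24
Divisors of 24: 1, 2, 3, 4, 6, 8, 12, 24

Possible subgroup orders: {1, 2, 3, 4, 6, 8, 12, 24}


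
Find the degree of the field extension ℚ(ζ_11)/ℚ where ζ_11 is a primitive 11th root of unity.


[ℚ(ζ_n):ℚ] = deg Φ_n(x) = φ(n). Here φ(11) = 10

[ℚ(ζ_11)/ℚ where ζ_11 is a primitive 11th root of unity] = 10


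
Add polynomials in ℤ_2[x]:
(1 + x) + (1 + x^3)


Add coefficients mod 2:
x^0: 1 + 1 = 0 (mod 2)
x^1: 1 + 0 = 1 (mod 2)
x^2: 0 + 0 = 0 (mod 2)
x^3: 0 + 1 = 1 (mod 2)
Result: x + x^3

f + g = x + x^3


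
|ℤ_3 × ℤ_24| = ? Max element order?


|ℤ_3 × ℤ_24| = 3 × 24 = 72
Max element order = lcm(3,24) = 24
Cyclic? No (gcd=3)

|ℤ_3×ℤ_24| = 72, max element order = 24


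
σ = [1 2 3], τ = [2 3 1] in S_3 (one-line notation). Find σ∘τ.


σ∘τ: apply τ first, then σ
1 →τ 2 →σ 2
2 →τ 3 →σ 3
3 →τ 1 →σ 1

σ∘τ = [2 3 1]


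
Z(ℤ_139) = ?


Z(G) = {g ∈ G | gx = xg for all x ∈ G}
ℤ_139 is abelian, so Z(G) = G

Z(ℤ_139) = ℤ_139


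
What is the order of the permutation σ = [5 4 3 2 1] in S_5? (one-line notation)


Cycle decomposition: (1 5) (2 4)
Cycle lengths: 2, 2
Order = lcm(2, 2) = 2

ord(σ) = 2


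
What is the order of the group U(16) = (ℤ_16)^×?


U(n) is the group of units mod n; |U(n)| = φ(n)
|U(16)| = φ(16) = 8

|U(16) = (ℤ_16)^×| = 8


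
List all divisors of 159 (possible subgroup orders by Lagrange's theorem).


Lagrange's theorem: |H| divides |G|
|G| = 159
Divisors of 159: 1, 3, 53, 159

Possible subgroup orders: {1, 3, 53, 159}


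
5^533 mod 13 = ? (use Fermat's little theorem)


Fermat's little theorem: if p is prime and gcd(a,p)=1, then a^(p-1) ≡ 1 (mod p)
p = 13 is prime, gcd(5,13) = 1
Reduce exponent: 533 mod 12 = 5
So 5^533 ≡ 5^5 (mod 13)
5^5 mod 13 = 5

5^533 ≡ 5 (mod 13)


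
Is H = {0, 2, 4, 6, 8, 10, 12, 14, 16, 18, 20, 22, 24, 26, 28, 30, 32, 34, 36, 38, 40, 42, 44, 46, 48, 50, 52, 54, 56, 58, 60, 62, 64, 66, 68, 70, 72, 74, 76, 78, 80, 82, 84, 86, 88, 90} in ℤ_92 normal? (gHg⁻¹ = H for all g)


H = {0, 2, 4, 6, 8, 10, 12, 14, 16, 18, 20, 22, 24, 26, 28, 30, 32, 34, 36, 38, 40, 42, 44, 46, 48, 50, 52, 54, 56, 58, 60, 62, 64, 66, 68, 70, 72, 74, 76, 78, 80, 82, 84, 86, 88, 90} in ℤ_92
ℤ_92 is abelian; every subgroup of an abelian group is normal

Yes, normal subgroup


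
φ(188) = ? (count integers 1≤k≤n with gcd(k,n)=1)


Factor n: 188 = 2^2 × 47
φ(n) = n · ∏(1 - 1/p) over distinct primes p | n
φ(188) = 188 · (1 - 1/2) · (1 - 1/47) = 92

φ(188) = 92


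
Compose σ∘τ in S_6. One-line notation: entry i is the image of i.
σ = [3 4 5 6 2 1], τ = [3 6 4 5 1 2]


σ∘τ: apply τ first, then σ
1 →τ 3 →σ 5
2 →τ 6 →σ 1
3 →τ 4 →σ 6
4 →τ 5 →σ 2
5 →τ 1 →σ 3
6 →τ 2 →σ 4

σ∘τ = [5 1 6 2 3 4]


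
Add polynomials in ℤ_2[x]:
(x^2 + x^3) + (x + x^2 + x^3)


Add coefficients mod 2:
x^0: 0 + 0 = 0 (mod 2)
x^1: 0 + 1 = 1 (mod 2)
x^2: 1 + 1 = 0 (mod 2)
x^3: 1 + 1 = 0 (mod 2)
Result: x

f + g = x


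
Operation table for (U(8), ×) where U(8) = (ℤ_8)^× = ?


Elements: {1, 3, 5, 7}
Operation: multiplication mod 8
Entry (a, b) = (a × b) mod 8

Cayley table:
  | 1 | 3 | 5 | 7
1 | 1 | 3 | 5 | 7
3 | 3 | 1 | 7 | 5
5 | 5 | 7 | 1 | 3
7 | 7 | 5 | 3 | 1


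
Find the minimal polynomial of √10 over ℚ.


√10 satisfies x² - 10 = 0, irreducible over ℚ since 10 is squarefree

Minimal polynomial: x² - 10


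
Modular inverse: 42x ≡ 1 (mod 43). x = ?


Use the extended Euclidean algorithm to write 1 = 42·s + 43·t; then s mod 43 is the inverse.
Euclidean algorithm:
  42 = 0·43 + 42
  43 = 1·42 + 1
  42 = 42·1 + 0
gcd(42,43) = 1
Back-substitution gives: 42·(-1) + 43·(1) = 1
So 42⁻¹ ≡ -1 ≡ 42 (mod 43)
Check: 42 × 42 = 1764 ≡ 1 (mod 43) ✓

42⁻¹ ≡ 42 (mod 43)


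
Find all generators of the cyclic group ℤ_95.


g generates ℤ_n iff gcd(g,n) = 1
Prime factors of 95: 5, 19
Generators are g ∈ {1,...,94} not divisible by any of these primes.
Generators: {1, 2, 3, 4, 6, 7, 8, 9, 11, 12, 13, 14, 16, 17, 18, 21, 22, 23, 24, 26, 27, 28, 29, 31, 32, 33, 34, 36, 37, 39, 41, 42, 43, 44, 46, 47, 48, 49, 51, 52, 53, 54, 56, 58, 59, 61, 62, 63, 64, 66, 67, 68, 69, 71, 72, 73, 74, 77, 78, 79, 81, 82, 83, 84, 86, 87, 88, 89, 91, 92, 93, 94}
Number of generators = φ(95) = 72

Generators of ℤ_95 = {1, 2, 3, 4, 6, 7, 8, 9, 11, 12, 13, 14, 16, 17, 18, 21, 22, 23, 24, 26, 27, 28, 29, 31, 32, 33, 34, 36, 37, 39, 41, 42, 43, 44, 46, 47, 48, 49, 51, 52, 53, 54, 56, 58, 59, 61, 62, 63, 64, 66, 67, 68, 69, 71, 72, 73, 74, 77, 78, 79, 81, 82, 83, 84, 86, 87, 88, 89, 91, 92, 93, 94}


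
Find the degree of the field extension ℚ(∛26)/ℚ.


∛26 has minimal polynomial x³ - 26 (irreducible over ℚ since 26 is not a perfect cube)

[ℚ(∛26)/ℚ] = 3


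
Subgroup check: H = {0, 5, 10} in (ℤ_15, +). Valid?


Subgroup test for H = {0, 5, 10} in (ℤ_15, +):
(1) 0 ∈ H? Yes
(2) Closure: for all a,b ∈ H, (a+b) mod 15 ∈ H? Yes
(3) Inverses: for all a ∈ H, -a mod 15 ∈ H? Yes

Yes, H is a subgroup of ℤ_15


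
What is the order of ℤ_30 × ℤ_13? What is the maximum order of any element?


|ℤ_30 × ℤ_13| = 30 × 13 = 390
Max element order = lcm(30,13) = 390
Cyclic? Yes (gcd=1)

|ℤ_30×ℤ_13| = 390, max element order = 390


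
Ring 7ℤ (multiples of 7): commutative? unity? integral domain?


7ℤ is a commutative ring under +,× but has no multiplicative identity (1 ∉ 7ℤ); it has no zero divisors, but without unity it is not an integral domain
Commutative: Yes
Integral domain: No
Has unity: No

7ℤ (multiples of 7): Commutative=Yes, Unity=No


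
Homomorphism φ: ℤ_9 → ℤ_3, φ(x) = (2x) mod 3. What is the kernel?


Kernel = preimage of identity
ker(φ) = {x ∈ ℤ_9 : 2x ≡ 0 (mod 3)}. Since 3 | 9, φ is well-defined. The kernel is the cyclic subgroup ⟨3⟩ of ℤ_9 (order 3), i.e. {0, 3, 6}

ker(φ) = {0, 3, 6}


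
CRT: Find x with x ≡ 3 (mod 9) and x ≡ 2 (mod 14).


m₁ = 9, m₂ = 14, gcd = 1, so CRT applies. M = m₁·m₂ = 126
Let M₁ = M/m₁ = 14, M₂ = M/m₂ = 9
Find y₁ ≡ M₁⁻¹ (mod m₁): 14⁻¹ ≡ 2 (mod 9)
Find y₂ ≡ M₂⁻¹ (mod m₂): 9⁻¹ ≡ 11 (mod 14)
x = a₁·M₁·y₁ + a₂·M₂·y₂ = 3·14·2 + 2·9·11 = 282
Reduce mod 126: x ≡ 30
Check: 30 mod 9 = 3 ✓, 30 mod 14 = 2 ✓

x ≡ 30 (mod 126)


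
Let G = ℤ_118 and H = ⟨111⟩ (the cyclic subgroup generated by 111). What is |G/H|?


|⟨111⟩| = n / gcd(111, 118) = 118 / 1 = 118
H is normal (ℤ_118 is abelian).
|G/H| = |G| / |H| = 118 / 118 = 1

|G/H| = 1


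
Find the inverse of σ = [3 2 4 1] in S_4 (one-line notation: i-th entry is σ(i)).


To find σ⁻¹, swap domain and range:
σ(1) = 3 → σ⁻¹(3) = 1
σ(2) = 2 → σ⁻¹(2) = 2
σ(3) = 4 → σ⁻¹(4) = 3
σ(4) = 1 → σ⁻¹(1) = 4

σ⁻¹ = [4 2 1 3]


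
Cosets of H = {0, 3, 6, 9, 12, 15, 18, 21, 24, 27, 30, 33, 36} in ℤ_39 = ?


H = {0, 3, 6, 9, 12, 15, 18, 21, 24, 27, 30, 33, 36}, |H| = 13
Number of cosets = |G|/|H| = 39/13 = 3
0 + H = {0, 3, 6, 9, 12, 15, 18, 21, 24, 27, 30, 33, 36}
1 + H = {1, 4, 7, 10, 13, 16, 19, 22, 25, 28, 31, 34, 37}
2 + H = {2, 5, 8, 11, 14, 17, 20, 23, 26, 29, 32, 35, 38}

Cosets: 0+H={0,3,6,9,12,15,18,21,24,27,30,33,36}; 1+H={1,4,7,10,13,16,19,22,25,28,31,34,37}; 2+H={2,5,8,11,14,17,20,23,26,29,32,35,38}


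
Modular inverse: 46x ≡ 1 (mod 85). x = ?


Use the extended Euclidean algorithm to write 1 = 46·s + 85·t; then s mod 85 is the inverse.
Euclidean algorithm:
  46 = 0·85 + 46
  85 = 1·46 + 39
  46 = 1·39 + 7
  39 = 5·7 + 4
  7 = 1·4 + 3
  4 = 1·3 + 1
  3 = 3·1 + 0
gcd(46,85) = 1
Back-substitution gives: 46·(-24) + 85·(13) = 1
So 46⁻¹ ≡ -24 ≡ 61 (mod 85)
Check: 46 × 61 = 2806 ≡ 1 (mod 85) ✓

46⁻¹ ≡ 61 (mod 85)


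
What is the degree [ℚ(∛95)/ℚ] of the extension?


∛95 has minimal polynomial x³ - 95 (irreducible over ℚ since 95 is not a perfect cube)

[ℚ(∛95)/ℚ] = 3


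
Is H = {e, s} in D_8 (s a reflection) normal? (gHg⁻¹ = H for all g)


H = {e, s} in D_8 (s a reflection)
r·s·r⁻¹ = sr⁻² ≠ s for n ≥ 3, so {e, s} is not closed under conjugation

No, not a normal subgroup


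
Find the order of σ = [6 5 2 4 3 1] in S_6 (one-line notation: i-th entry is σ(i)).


Cycle decomposition: (1 6) (2 5 3)
Cycle lengths: 2, 3
Order = lcm(2, 3) = 6

ord(σ) = 6


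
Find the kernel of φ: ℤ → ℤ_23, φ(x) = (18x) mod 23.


Kernel = preimage of identity
ker(φ) = {x ∈ ℤ : 18x ≡ 0 (mod 23)}. gcd(18,23) = 1, so 18x ≡ 0 (mod 23) ⟺ x ≡ 0 (mod 23/1 = 23). Hence ker(φ) = 23ℤ

ker(φ) = 23ℤ


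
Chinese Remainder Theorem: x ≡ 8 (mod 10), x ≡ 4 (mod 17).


m₁ = 10, m₂ = 17, gcd = 1, so CRT applies. M = m₁·m₂ = 170
Let M₁ = M/m₁ = 17, M₂ = M/m₂ = 10
Find y₁ ≡ M₁⁻¹ (mod m₁): 17⁻¹ ≡ 3 (mod 10)
Find y₂ ≡ M₂⁻¹ (mod m₂): 10⁻¹ ≡ 12 (mod 17)
x = a₁·M₁·y₁ + a₂·M₂·y₂ = 8·17·3 + 4·10·12 = 888
Reduce mod 170: x ≡ 38
Check: 38 mod 10 = 8 ✓, 38 mod 17 = 4 ✓

x ≡ 38 (mod 170)


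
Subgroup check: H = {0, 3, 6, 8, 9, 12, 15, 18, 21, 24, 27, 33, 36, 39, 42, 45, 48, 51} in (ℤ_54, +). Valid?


Subgroup test for H = {0, 3, 6, 8, 9, 12, 15, 18, 21, 24, 27, 33, 36, 39, 42, 45, 48, 51} in (ℤ_54, +):
(1) 0 ∈ H? Yes
(2) Closure: for all a,b ∈ H, (a+b) mod 54 ∈ H? No  [counterexample: 3 + 8 = 11 ∉ H]
(3) Inverses: for all a ∈ H, -a mod 54 ∈ H? No

No, H is not a subgroup of ℤ_54


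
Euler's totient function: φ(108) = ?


Factor n: 108 = 2^2 × 3^3
φ(n) = n · ∏(1 - 1/p) over distinct primes p | n
φ(108) = 108 · (1 - 1/2) · (1 - 1/3) = 36

φ(108) = 36


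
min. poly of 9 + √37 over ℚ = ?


Let α = 9 + √37. Then α - 9 = √37, so (α - 9)² = 37, giving α² - 18α + 44 = 0. Degree 2 and α ∉ ℚ, so this is the minimal polynomial.

Minimal polynomial: x² - 18x + 44


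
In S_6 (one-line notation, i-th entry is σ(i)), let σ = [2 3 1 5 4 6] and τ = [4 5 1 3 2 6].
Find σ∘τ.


σ∘τ: apply τ first, then σ
1 →τ 4 →σ 5
2 →τ 5 →σ 4
3 →τ 1 →σ 2
4 →τ 3 →σ 1
5 →τ 2 →σ 3
6 →τ 6 →σ 6

σ∘τ = [5 4 2 1 3 6]


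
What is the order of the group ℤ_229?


ℤ_n has n elements.

|ℤ_229| = 229


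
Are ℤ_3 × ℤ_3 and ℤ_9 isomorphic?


Comparing ℤ_3 × ℤ_3 and ℤ_9:
gcd(3,3) = 3 ≠ 1. Max element order in ℤ_3×ℤ_3 is lcm(3,3) = 3 < 9, so it has no element of order 9

No, ℤ_3 × ℤ_3 ≇ ℤ_9


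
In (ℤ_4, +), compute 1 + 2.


Operation: addition mod 4
1 + 2 = (a + b) mod 4 with a = 1, b = 2

1 + 2 = 3


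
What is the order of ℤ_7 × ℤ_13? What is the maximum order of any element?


|ℤ_7 × ℤ_13| = 7 × 13 = 91
Max element order = lcm(7,13) = 91
Cyclic? Yes (gcd=1)

|ℤ_7×ℤ_13| = 91, max element order = 91


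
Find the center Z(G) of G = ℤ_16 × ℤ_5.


Z(G) = {g ∈ G | gx = xg for all x ∈ G}
Direct product of abelian groups is abelian, so Z(G) = G

Z(ℤ_16 × ℤ_5) = ℤ_16 × ℤ_5


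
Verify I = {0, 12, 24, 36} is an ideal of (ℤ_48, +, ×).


Check ideal conditions for I = {0, 12, 24, 36} in ℤ_48:
(1) I is an additive subgroup? Yes
(2) For r ∈ ℤ_48 and a ∈ I: r·a ∈ I? Yes

Yes, I is an ideal of ℤ_48


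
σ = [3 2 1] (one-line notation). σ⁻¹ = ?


To find σ⁻¹, swap domain and range:
σ(1) = 3 → σ⁻¹(3) = 1
σ(2) = 2 → σ⁻¹(2) = 2
σ(3) = 1 → σ⁻¹(1) = 3

σ⁻¹ = [3 2 1]


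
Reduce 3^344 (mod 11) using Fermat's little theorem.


Fermat's little theorem: if p is prime and gcd(a,p)=1, then a^(p-1) ≡ 1 (mod p)
p = 11 is prime, gcd(3,11) = 1
Reduce exponent: 344 mod 10 = 4
So 3^344 ≡ 3^4 (mod 11)
3^4 mod 11 = 4

3^344 ≡ 4 (mod 11)


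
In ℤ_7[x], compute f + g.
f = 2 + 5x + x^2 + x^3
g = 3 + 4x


Add coefficients mod 7:
x^0: 2 + 3 = 5 (mod 7)
x^1: 5 + 4 = 2 (mod 7)
x^2: 1 + 0 = 1 (mod 7)
x^3: 1 + 0 = 1 (mod 7)
Result: 5 + 2x + x^2 + x^3

f + g = 5 + 2x + x^2 + x^3


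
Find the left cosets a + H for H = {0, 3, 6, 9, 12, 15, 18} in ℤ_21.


H = {0, 3, 6, 9, 12, 15, 18}, |H| = 7
Number of cosets = |G|/|H| = 21/7 = 3
0 + H = {0, 3, 6, 9, 12, 15, 18}
1 + H = {1, 4, 7, 10, 13, 16, 19}
2 + H = {2, 5, 8, 11, 14, 17, 20}

Cosets: 0+H={0,3,6,9,12,15,18}; 1+H={1,4,7,10,13,16,19}; 2+H={2,5,8,11,14,17,20}


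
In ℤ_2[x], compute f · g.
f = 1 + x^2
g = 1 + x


Expand and collect like terms; reduce coefficients mod 2:
x^0: 1·1 = 1 ≡ 1 (mod 2)
x^1: 1·1 + 0·1 = 1 ≡ 1 (mod 2)
x^2: 0·1 + 1·1 = 1 ≡ 1 (mod 2)
x^3: 1·1 = 1 ≡ 1 (mod 2)
Result: 1 + x + x^2 + x^3

f · g = 1 + x + x^2 + x^3


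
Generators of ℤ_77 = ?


g generates ℤ_n iff gcd(g,n) = 1
Prime factors of 77: 7, 11
Generators are g ∈ {1,...,76} not divisible by any of these primes.
Generators: {1, 2, 3, 4, 5, 6, 8, 9, 10, 12, 13, 15, 16, 17, 18, 19, 20, 23, 24, 25, 26, 27, 29, 30, 31, 32, 34, 36, 37, 38, 39, 40, 41, 43, 45, 46, 47, 48, 50, 51, 52, 53, 54, 57, 58, 59, 60, 61, 62, 64, 65, 67, 68, 69, 71, 72, 73, 74, 75, 76}
Number of generators = φ(77) = 60

Generators of ℤ_77 = {1, 2, 3, 4, 5, 6, 8, 9, 10, 12, 13, 15, 16, 17, 18, 19, 20, 23, 24, 25, 26, 27, 29, 30, 31, 32, 34, 36, 37, 38, 39, 40, 41, 43, 45, 46, 47, 48, 50, 51, 52, 53, 54, 57, 58, 59, 60, 61, 62, 64, 65, 67, 68, 69, 71, 72, 73, 74, 75, 76}


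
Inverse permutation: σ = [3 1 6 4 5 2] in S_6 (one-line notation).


To find σ⁻¹, swap domain and range:
σ(1) = 3 → σ⁻¹(3) = 1
σ(2) = 1 → σ⁻¹(1) = 2
σ(3) = 6 → σ⁻¹(6) = 3
σ(4) = 4 → σ⁻¹(4) = 4
σ(5) = 5 → σ⁻¹(5) = 5
σ(6) = 2 → σ⁻¹(2) = 6

σ⁻¹ = [2 6 1 4 5 3]


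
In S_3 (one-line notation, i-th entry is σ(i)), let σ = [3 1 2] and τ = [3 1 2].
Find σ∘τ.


σ∘τ: apply τ first, then σ
1 →τ 3 →σ 2
2 →τ 1 →σ 3
3 →τ 2 →σ 1

σ∘τ = [2 3 1]


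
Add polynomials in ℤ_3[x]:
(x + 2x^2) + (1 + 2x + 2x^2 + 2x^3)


Add coefficients mod 3:
x^0: 0 + 1 = 1 (mod 3)
x^1: 1 + 2 = 0 (mod 3)
x^2: 2 + 2 = 1 (mod 3)
x^3: 0 + 2 = 2 (mod 3)
Result: 1 + x^2 + 2x^3

f + g = 1 + x^2 + 2x^3


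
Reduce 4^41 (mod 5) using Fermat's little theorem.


Fermat's little theorem: if p is prime and gcd(a,p)=1, then a^(p-1) ≡ 1 (mod p)
p = 5 is prime, gcd(4,5) = 1
Reduce exponent: 41 mod 4 = 1
So 4^41 ≡ 4^1 (mod 5)
4^1 mod 5 = 4

4^41 ≡ 4 (mod 5)


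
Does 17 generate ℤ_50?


g generates ℤ_n iff gcd(g, n) = 1
gcd(17, 50) = 1
Since gcd = 1, 17 is a generator.

Yes, 17 generates ℤ_50


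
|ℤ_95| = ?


ℤ_n has n elements.

|ℤ_95| = 95


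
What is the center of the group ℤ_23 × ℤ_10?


Z(G) = {g ∈ G | gx = xg for all x ∈ G}
Direct product of abelian groups is abelian, so Z(G) = G

Z(ℤ_23 × ℤ_10) = ℤ_23 × ℤ_10


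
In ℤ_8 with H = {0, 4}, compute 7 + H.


7 + H = {7 + h (mod 8) : h ∈ H}
7+0=7, 7+4=3
7 + H = {3, 7} = 3 + H

7 + H = {3, 7}


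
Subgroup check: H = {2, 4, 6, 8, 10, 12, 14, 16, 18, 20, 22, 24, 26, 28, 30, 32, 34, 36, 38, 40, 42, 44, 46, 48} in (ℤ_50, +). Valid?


Subgroup test for H = {2, 4, 6, 8, 10, 12, 14, 16, 18, 20, 22, 24, 26, 28, 30, 32, 34, 36, 38, 40, 42, 44, 46, 48} in (ℤ_50, +):
(1) 0 ∈ H? No
(2) Closure: for all a,b ∈ H, (a+b) mod 50 ∈ H? No  [counterexample: 2 + 48 = 0 ∉ H]
(3) Inverses: for all a ∈ H, -a mod 50 ∈ H? Yes

No, H is not a subgroup of ℤ_50


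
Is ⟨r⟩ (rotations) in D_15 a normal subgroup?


H = ⟨r⟩ (rotations) in D_15
The rotation subgroup ⟨r⟩ has index 2 in D_15, so it is normal

Yes, normal subgroup


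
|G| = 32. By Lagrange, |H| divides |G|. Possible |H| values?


Lagrange's theorem: |H| divides |G|
|G| = 32
Divisors of 32: 1, 2, 4, 8, 16, 32

Possible subgroup orders: {1, 2, 4, 8, 16, 32}


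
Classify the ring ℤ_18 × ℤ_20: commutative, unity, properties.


Direct product ring; commutative with unity (1,1); but (1,0)·(0,1) = (0,0) gives zero divisors, so not an integral domain
Commutative: Yes
Integral domain: No
Has unity: Yes

ℤ_18 × ℤ_20: Commutative=Yes, Unity=Yes


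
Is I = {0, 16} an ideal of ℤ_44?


Check ideal conditions for I = {0, 16} in ℤ_44:
(1) I is an additive subgroup? No
(2) For r ∈ ℤ_44 and a ∈ I: r·a ∈ I? No  [counterexample: r=2, a=16, r·a mod 44 = 32 ∉ I]

No, I is not an ideal of ℤ_44


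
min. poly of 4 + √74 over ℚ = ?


Let α = 4 + √74. Then α - 4 = √74, so (α - 4)² = 74, giving α² - 8α - 58 = 0. Degree 2 and α ∉ ℚ, so this is the minimal polynomial.

Minimal polynomial: x² - 8x - 58


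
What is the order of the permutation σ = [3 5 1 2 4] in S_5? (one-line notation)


Cycle decomposition: (1 3) (2 5 4)
Cycle lengths: 2, 3
Order = lcm(2, 3) = 6

ord(σ) = 6


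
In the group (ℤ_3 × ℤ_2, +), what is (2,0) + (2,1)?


Operation: componentwise addition mod (3, 2)
(2,0) + (2,1) = ((a₁+b₁) mod 3, (a₂+b₂) mod 2) with a = (2,0), b = (2,1)

(2,0) + (2,1) = (1,1)


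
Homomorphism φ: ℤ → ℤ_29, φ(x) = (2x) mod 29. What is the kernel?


Kernel = preimage of identity
ker(φ) = {x ∈ ℤ : 2x ≡ 0 (mod 29)}. gcd(2,29) = 1, so 2x ≡ 0 (mod 29) ⟺ x ≡ 0 (mod 29/1 = 29). Hence ker(φ) = 29ℤ

ker(φ) = 29ℤ


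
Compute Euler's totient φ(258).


Factor n: 258 = 2 × 3 × 43
φ(n) = n · ∏(1 - 1/p) over distinct primes p | n
φ(258) = 258 · (1 - 1/2) · (1 - 1/3) · (1 - 1/43) = 84

φ(258) = 84


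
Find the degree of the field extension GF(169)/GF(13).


GF(169) = GF(13^2), so the extension degree is 2

[GF(169)/GF(13)] = 2


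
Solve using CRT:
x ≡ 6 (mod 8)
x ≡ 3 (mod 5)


m₁ = 8, m₂ = 5, gcd = 1, so CRT applies. M = m₁·m₂ = 40
Let M₁ = M/m₁ = 5, M₂ = M/m₂ = 8
Find y₁ ≡ M₁⁻¹ (mod m₁): 5⁻¹ ≡ 5 (mod 8)
Find y₂ ≡ M₂⁻¹ (mod m₂): 8⁻¹ ≡ 2 (mod 5)
x = a₁·M₁·y₁ + a₂·M₂·y₂ = 6·5·5 + 3·8·2 = 198
Reduce mod 40: x ≡ 38
Check: 38 mod 8 = 6 ✓, 38 mod 5 = 3 ✓

x ≡ 38 (mod 40)


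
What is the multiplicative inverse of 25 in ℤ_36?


Use the extended Euclidean algorithm to write 1 = 25·s + 36·t; then s mod 36 is the inverse.
Euclidean algorithm:
  25 = 0·36 + 25
  36 = 1·25 + 11
  25 = 2·11 + 3
  11 = 3·3 + 2
  3 = 1·2 + 1
  2 = 2·1 + 0
gcd(25,36) = 1
Back-substitution gives: 25·(13) + 36·(-9) = 1
So 25⁻¹ ≡ 13 ≡ 13 (mod 36)
Check: 25 × 13 = 325 ≡ 1 (mod 36) ✓

25⁻¹ ≡ 13 (mod 36)


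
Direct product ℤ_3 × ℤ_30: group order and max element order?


|ℤ_3 × ℤ_30| = 3 × 30 = 90
Max element order = lcm(3,30) = 30
Cyclic? No (gcd=3)

|ℤ_3×ℤ_30| = 90, max element order = 30


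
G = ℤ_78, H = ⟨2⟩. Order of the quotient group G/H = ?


|⟨2⟩| = n / gcd(2, 78) = 78 / 2 = 39
H is normal (ℤ_78 is abelian).
|G/H| = |G| / |H| = 78 / 39 = 2

|G/H| = 2


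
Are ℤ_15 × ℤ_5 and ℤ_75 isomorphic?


Comparing ℤ_15 × ℤ_5 and ℤ_75:
gcd(15,5) = 5 ≠ 1. Max element order in ℤ_15×ℤ_5 is lcm(15,5) = 15 < 75, so it has no element of order 75

No, ℤ_15 × ℤ_5 ≇ ℤ_75


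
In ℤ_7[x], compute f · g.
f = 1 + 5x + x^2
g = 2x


Expand and collect like terms; reduce coefficients mod 7:
x^0: 1·0 = 0 ≡ 0 (mod 7)
x^1: 1·2 + 5·0 = 2 ≡ 2 (mod 7)
x^2: 5·2 + 1·0 = 10 ≡ 3 (mod 7)
x^3: 1·2 = 2 ≡ 2 (mod 7)
Result: 2x + 3x^2 + 2x^3

f · g = 2x + 3x^2 + 2x^3


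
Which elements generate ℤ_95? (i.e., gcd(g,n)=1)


g generates ℤ_n iff gcd(g,n) = 1
Prime factors of 95: 5, 19
Generators are g ∈ {1,...,94} not divisible by any of these primes.
Generators: {1, 2, 3, 4, 6, 7, 8, 9, 11, 12, 13, 14, 16, 17, 18, 21, 22, 23, 24, 26, 27, 28, 29, 31, 32, 33, 34, 36, 37, 39, 41, 42, 43, 44, 46, 47, 48, 49, 51, 52, 53, 54, 56, 58, 59, 61, 62, 63, 64, 66, 67, 68, 69, 71, 72, 73, 74, 77, 78, 79, 81, 82, 83, 84, 86, 87, 88, 89, 91, 92, 93, 94}
Number of generators = φ(95) = 72

Generators of ℤ_95 = {1, 2, 3, 4, 6, 7, 8, 9, 11, 12, 13, 14, 16, 17, 18, 21, 22, 23, 24, 26, 27, 28, 29, 31, 32, 33, 34, 36, 37, 39, 41, 42, 43, 44, 46, 47, 48, 49, 51, 52, 53, 54, 56, 58, 59, 61, 62, 63, 64, 66, 67, 68, 69, 71, 72, 73, 74, 77, 78, 79, 81, 82, 83, 84, 86, 87, 88, 89, 91, 92, 93, 94}
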